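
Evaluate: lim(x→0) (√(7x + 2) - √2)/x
This is a standard limit.

Factor or rationalize the expression:
  lim(x→0) (√(7x + 2) - √2)/x = 7·sqrt(2)/4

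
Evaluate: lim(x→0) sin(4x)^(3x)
This is an exponential indeterminate form.

For exponential indeterminate forms, take the natural log:
  Let L = lim(x→0) sin(4x)^(3x)
  Then ln(L) = lim(x→0) [exponent × ln(base)]
  Evaluate using L'Hôpital or standard limits, then exponentiate.
  L = 1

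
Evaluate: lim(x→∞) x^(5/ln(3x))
This is an exponential indeterminate form.

For exponential indeterminate forms, take the natural log:
  Let L = lim(x→∞) x^(5/ln(3x))
  Then ln(L) = lim(x→∞) [exponent × ln(base)]
  Evaluate using L'Hôpital or standard limits, then exponentiate.
  L = e^(5)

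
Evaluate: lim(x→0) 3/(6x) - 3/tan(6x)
This is an ∞-∞ indeterminate form.

Combine fractions or rationalize to convert ∞-∞ to 0/0 form:
  lim(x→0) 3/(6x) - 3/tan(6x) = 0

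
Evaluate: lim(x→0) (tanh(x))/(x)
This is a 0/0 indeterminate form.

Apply L'Hôpital's rule: differentiate numerator and denominator separately.
  f(x) = tanh(x)   ⇒   f'(x) = 1 - tanh(x)^2
  g(x) = x   ⇒   g'(x) = 1
  lim(x→0) f'(x)/g'(x) = lim(x→0) (1 - tanh(x)^2)/(1)
  = 1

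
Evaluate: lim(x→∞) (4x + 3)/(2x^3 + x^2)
This is an ∞/∞ indeterminate form.

Apply L'Hôpital's rule: differentiate numerator and denominator separately.
  f(x) = 4·x + 3   ⇒   f'(x) = 4
  g(x) = 2·x^3 + x^2   ⇒   g'(x) = 6·x^2 + 2·x
  lim(x→∞) f'(x)/g'(x) = lim(x→∞) (4)/(6·x^2 + 2·x)
  = 0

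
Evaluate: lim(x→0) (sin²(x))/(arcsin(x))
This is a 0/0 indeterminate form.

Apply L'Hôpital's rule: differentiate numerator and denominator separately.
  f(x) = sin(x)^2   ⇒   f'(x) = 2·sin(x)·cos(x)
  g(x) = asin(x)   ⇒   g'(x) = 1/sqrt(1 - x^2)
  lim(x→0) f'(x)/g'(x) = lim(x→0) (2·sin(x)·cos(x))/(1/sqrt(1 - x^2))
  = 0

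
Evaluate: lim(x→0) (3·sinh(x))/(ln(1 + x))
This is a 0/0 indeterminate form.

Apply L'Hôpital's rule: differentiate numerator and denominator separately.
  f(x) = 3·sinh(x)   ⇒   f'(x) = 3·cosh(x)
  g(x) = ln(x + 1)   ⇒   g'(x) = 1/(x + 1)
  lim(x→0) f'(x)/g'(x) = lim(x→0) (3·cosh(x))/(1/(x + 1))
  = 3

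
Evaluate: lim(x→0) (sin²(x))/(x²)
This is a 0/0 indeterminate form.

Apply L'Hôpital's rule: differentiate numerator and denominator separately.
  f(x) = sin(x)^2   ⇒   f'(x) = 2·sin(x)·cos(x)
  g(x) = x^2   ⇒   g'(x) = 2·x
  lim(x→0) f'(x)/g'(x) = lim(x→0) (2·sin(x)·cos(x))/(2·x)
  = 1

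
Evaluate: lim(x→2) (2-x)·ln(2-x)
This is a 0·∞ indeterminate form.

Rewrite 0·∞ as a quotient (0/0 or ∞/∞ form), then apply L'Hôpital's rule:
  lim(x→2) (2-x)·ln(2-x) = 0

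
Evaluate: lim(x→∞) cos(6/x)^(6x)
This is an exponential indeterminate form.

For exponential indeterminate forms, take the natural log:
  Let L = lim(x→∞) cos(6/x)^(6x)
  Then ln(L) = lim(x→∞) [exponent × ln(base)]
  Evaluate using L'Hôpital or standard limits, then exponentiate.
  L = 1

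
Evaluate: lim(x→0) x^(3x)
This is an exponential indeterminate form.

For exponential indeterminate forms, take the natural log:
  Let L = lim(x→0) x^(3x)
  Then ln(L) = lim(x→0) [exponent × ln(base)]
  Evaluate using L'Hôpital or standard limits, then exponentiate.
  L = 1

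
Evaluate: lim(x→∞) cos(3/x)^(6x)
This is an exponential indeterminate form.

For exponential indeterminate forms, take the natural log:
  Let L = lim(x→∞) cos(3/x)^(6x)
  Then ln(L) = lim(x→∞) [exponent × ln(base)]
  Evaluate using L'Hôpital or standard limits, then exponentiate.
  L = 1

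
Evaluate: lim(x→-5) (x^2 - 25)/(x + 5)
This is a standard limit.

Factor or rationalize the expression:
  lim(x→-5) (x^2 - 25)/(x + 5) = -10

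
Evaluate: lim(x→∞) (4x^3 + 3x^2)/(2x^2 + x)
This is an ∞/∞ indeterminate form.

Apply L'Hôpital's rule: differentiate numerator and denominator separately.
  f(x) = 4·x^3 + 3·x^2   ⇒   f'(x) = 12·x^2 + 6·x
  g(x) = 2·x^2 + x   ⇒   g'(x) = 4·x + 1
  lim(x→∞) f'(x)/g'(x) = lim(x→∞) (12·x^2 + 6·x)/(4·x + 1)
  = ∞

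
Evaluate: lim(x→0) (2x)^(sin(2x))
This is an exponential indeterminate form.

For exponential indeterminate forms, take the natural log:
  Let L = lim(x→0) (2x)^(sin(2x))
  Then ln(L) = lim(x→0) [exponent × ln(base)]
  Evaluate using L'Hôpital or standard limits, then exponentiate.
  L = 1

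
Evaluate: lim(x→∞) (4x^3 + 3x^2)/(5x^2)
This is an ∞/∞ indeterminate form.

Apply L'Hôpital's rule: differentiate numerator and denominator separately.
  f(x) = 4·x^3 + 3·x^2   ⇒   f'(x) = 12·x^2 + 6·x
  g(x) = 5·x^2   ⇒   g'(x) = 10·x
  lim(x→∞) f'(x)/g'(x) = lim(x→∞) (12·x^2 + 6·x)/(10·x)
  = ∞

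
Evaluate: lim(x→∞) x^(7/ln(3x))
This is an exponential indeterminate form.

For exponential indeterminate forms, take the natural log:
  Let L = lim(x→∞) x^(7/ln(3x))
  Then ln(L) = lim(x→∞) [exponent × ln(base)]
  Evaluate using L'Hôpital or standard limits, then exponentiate.
  L = e^(7)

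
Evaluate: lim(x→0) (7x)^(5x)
This is an exponential indeterminate form.

For exponential indeterminate forms, take the natural log:
  Let L = lim(x→0) (7x)^(5x)
  Then ln(L) = lim(x→0) [exponent × ln(base)]
  Evaluate using L'Hôpital or standard limits, then exponentiate.
  L = 1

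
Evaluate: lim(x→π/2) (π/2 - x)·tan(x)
This is a 0·∞ indeterminate form.

Rewrite 0·∞ as a quotient (0/0 or ∞/∞ form), then apply L'Hôpital's rule:
  lim(x→π/2) (π/2 - x)·tan(x) = 1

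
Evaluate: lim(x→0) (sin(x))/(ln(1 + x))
This is a 0/0 indeterminate form.

Apply L'Hôpital's rule: differentiate numerator and denominator separately.
  f(x) = sin(x)   ⇒   f'(x) = cos(x)
  g(x) = ln(x + 1)   ⇒   g'(x) = 1/(x + 1)
  lim(x→0) f'(x)/g'(x) = lim(x→0) (cos(x))/(1/(x + 1))
  = 1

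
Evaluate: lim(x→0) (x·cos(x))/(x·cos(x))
This is a 0/0 indeterminate form.

Apply L'Hôpital's rule: differentiate numerator and denominator separately.
  f(x) = x·cos(x)   ⇒   f'(x) = -x·sin(x) + cos(x)
  g(x) = x·cos(x)   ⇒   g'(x) = -x·sin(x) + cos(x)
  lim(x→0) f'(x)/g'(x) = lim(x→0) (-x·sin(x) + cos(x))/(-x·sin(x) + cos(x))
  = 1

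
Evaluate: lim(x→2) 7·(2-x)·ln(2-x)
This is a 0·∞ indeterminate form.

Rewrite 0·∞ as a quotient (0/0 or ∞/∞ form), then apply L'Hôpital's rule:
  lim(x→2) 7·(2-x)·ln(2-x) = 0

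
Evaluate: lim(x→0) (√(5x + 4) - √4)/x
This is a standard limit.

Factor or rationalize the expression:
  lim(x→0) (√(5x + 4) - √4)/x = 5/4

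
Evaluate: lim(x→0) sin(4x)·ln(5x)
This is a 0·∞ indeterminate form.

Rewrite 0·∞ as a quotient (0/0 or ∞/∞ form), then apply L'Hôpital's rule:
  lim(x→0) sin(4x)·ln(5x) = 0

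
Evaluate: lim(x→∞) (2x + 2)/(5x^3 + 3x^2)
This is an ∞/∞ indeterminate form.

Apply L'Hôpital's rule: differentiate numerator and denominator separately.
  f(x) = 2·x + 2   ⇒   f'(x) = 2
  g(x) = 5·x^3 + 3·x^2   ⇒   g'(x) = 15·x^2 + 6·x
  lim(x→∞) f'(x)/g'(x) = lim(x→∞) (2)/(15·x^2 + 6·x)
  = 0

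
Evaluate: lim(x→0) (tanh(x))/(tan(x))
This is a 0/0 indeterminate form.

Apply L'Hôpital's rule: differentiate numerator and denominator separately.
  f(x) = tanh(x)   ⇒   f'(x) = 1 - tanh(x)^2
  g(x) = tan(x)   ⇒   g'(x) = tan(x)^2 + 1
  lim(x→0) f'(x)/g'(x) = lim(x→0) (1 - tanh(x)^2)/(tan(x)^2 + 1)
  = 1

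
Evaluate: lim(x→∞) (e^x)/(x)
This is an ∞/∞ indeterminate form.

Apply L'Hôpital's rule: differentiate numerator and denominator separately.
  f(x) = e^(x)   ⇒   f'(x) = e^(x)
  g(x) = x   ⇒   g'(x) = 1
  lim(x→∞) f'(x)/g'(x) = lim(x→∞) (e^(x))/(1)
  = ∞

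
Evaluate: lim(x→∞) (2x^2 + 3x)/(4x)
This is an ∞/∞ indeterminate form.

Apply L'Hôpital's rule: differentiate numerator and denominator separately.
  f(x) = 2·x^2 + 3·x   ⇒   f'(x) = 4·x + 3
  g(x) = 4·x   ⇒   g'(x) = 4
  lim(x→∞) f'(x)/g'(x) = lim(x→∞) (4·x + 3)/(4)
  = ∞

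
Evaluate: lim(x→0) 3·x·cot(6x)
This is a 0·∞ indeterminate form.

Rewrite 0·∞ as a quotient (0/0 or ∞/∞ form), then apply L'Hôpital's rule:
  lim(x→0) 3·x·cot(6x) = 1/2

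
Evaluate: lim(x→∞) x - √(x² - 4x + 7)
This is an ∞-∞ indeterminate form.

Combine fractions or rationalize to convert ∞-∞ to 0/0 form:
  lim(x→∞) x - √(x² - 4x + 7) = 2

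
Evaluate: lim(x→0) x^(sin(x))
This is an exponential indeterminate form.

For exponential indeterminate forms, take the natural log:
  Let L = lim(x→0) x^(sin(x))
  Then ln(L) = lim(x→0) [exponent × ln(base)]
  Evaluate using L'Hôpital or standard limits, then exponentiate.
  L = 1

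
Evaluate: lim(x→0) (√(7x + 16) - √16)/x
This is a standard limit.

Factor or rationalize the expression:
  lim(x→0) (√(7x + 16) - √16)/x = 7/8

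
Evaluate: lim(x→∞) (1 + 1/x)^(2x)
This is an exponential indeterminate form.

For exponential indeterminate forms, take the natural log:
  Let L = lim(x→∞) (1 + 1/x)^(2x)
  Then ln(L) = lim(x→∞) [exponent × ln(base)]
  Evaluate using L'Hôpital or standard limits, then exponentiate.
  L = e²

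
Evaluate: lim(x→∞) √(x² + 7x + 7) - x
This is an ∞-∞ indeterminate form.

Combine fractions or rationalize to convert ∞-∞ to 0/0 form:
  lim(x→∞) √(x² + 7x + 7) - x = 7/2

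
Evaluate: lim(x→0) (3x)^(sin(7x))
This is an exponential indeterminate form.

For exponential indeterminate forms, take the natural log:
  Let L = lim(x→0) (3x)^(sin(7x))
  Then ln(L) = lim(x→0) [exponent × ln(base)]
  Evaluate using L'Hôpital or standard limits, then exponentiate.
  L = 1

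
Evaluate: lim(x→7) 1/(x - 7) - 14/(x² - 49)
This is an ∞-∞ indeterminate form.

Combine fractions or rationalize to convert ∞-∞ to 0/0 form:
  lim(x→7) 1/(x - 7) - 14/(x² - 49) = 1/14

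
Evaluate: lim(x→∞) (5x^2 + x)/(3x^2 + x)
This is an ∞/∞ indeterminate form.

Apply L'Hôpital's rule: differentiate numerator and denominator separately.
  f(x) = 5·x^2 + x   ⇒   f'(x) = 10·x + 1
  g(x) = 3·x^2 + x   ⇒   g'(x) = 6·x + 1
  lim(x→∞) f'(x)/g'(x) = lim(x→∞) (10·x + 1)/(6·x + 1)
  = 5/3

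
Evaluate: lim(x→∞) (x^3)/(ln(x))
This is an ∞/∞ indeterminate form.

Apply L'Hôpital's rule: differentiate numerator and denominator separately.
  f(x) = x^3   ⇒   f'(x) = 3·x^2
  g(x) = ln(x)   ⇒   g'(x) = 1/x
  lim(x→∞) f'(x)/g'(x) = lim(x→∞) (3·x^2)/(1/x)
  = ∞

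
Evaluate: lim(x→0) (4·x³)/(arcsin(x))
This is a 0/0 indeterminate form.

Apply L'Hôpital's rule: differentiate numerator and denominator separately.
  f(x) = 4·x^3   ⇒   f'(x) = 12·x^2
  g(x) = asin(x)   ⇒   g'(x) = 1/sqrt(1 - x^2)
  lim(x→0) f'(x)/g'(x) = lim(x→0) (12·x^2)/(1/sqrt(1 - x^2))
  = 0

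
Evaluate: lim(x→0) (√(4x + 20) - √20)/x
This is a standard limit.

Factor or rationalize the expression:
  lim(x→0) (√(4x + 20) - √20)/x = sqrt(5)/5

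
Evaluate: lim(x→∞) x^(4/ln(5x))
This is an exponential indeterminate form.

For exponential indeterminate forms, take the natural log:
  Let L = lim(x→∞) x^(4/ln(5x))
  Then ln(L) = lim(x→∞) [exponent × ln(base)]
  Evaluate using L'Hôpital or standard limits, then exponentiate.
  L = e^(4)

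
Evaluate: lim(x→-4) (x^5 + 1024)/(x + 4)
This is a standard limit.

Factor or rationalize the expression:
  lim(x→-4) (x^5 + 1024)/(x + 4) = 1280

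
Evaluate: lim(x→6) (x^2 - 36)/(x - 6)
This is a standard limit.

Factor or rationalize the expression:
  lim(x→6) (x^2 - 36)/(x - 6) = 12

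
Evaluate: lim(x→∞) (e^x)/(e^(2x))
This is an ∞/∞ indeterminate form.

Apply L'Hôpital's rule: differentiate numerator and denominator separately.
  f(x) = e^(x)   ⇒   f'(x) = e^(x)
  g(x) = e^(2·x)   ⇒   g'(x) = 2·e^(2·x)
  lim(x→∞) f'(x)/g'(x) = lim(x→∞) (e^(x))/(2·e^(2·x))
  = 0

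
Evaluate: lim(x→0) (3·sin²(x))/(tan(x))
This is a 0/0 indeterminate form.

Apply L'Hôpital's rule: differentiate numerator and denominator separately.
  f(x) = 3·sin(x)^2   ⇒   f'(x) = 6·sin(x)·cos(x)
  g(x) = tan(x)   ⇒   g'(x) = tan(x)^2 + 1
  lim(x→0) f'(x)/g'(x) = lim(x→0) (6·sin(x)·cos(x))/(tan(x)^2 + 1)
  = 0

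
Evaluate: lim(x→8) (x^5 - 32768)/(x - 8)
This is a standard limit.

Factor or rationalize the expression:
  lim(x→8) (x^5 - 32768)/(x - 8) = 20480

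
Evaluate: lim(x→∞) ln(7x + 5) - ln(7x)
This is an ∞-∞ indeterminate form.

Combine fractions or rationalize to convert ∞-∞ to 0/0 form:
  lim(x→∞) ln(7x + 5) - ln(7x) = 0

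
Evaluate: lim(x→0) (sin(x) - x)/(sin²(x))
This is a 0/0 indeterminate form.

Apply L'Hôpital's rule: differentiate numerator and denominator separately.
  f(x) = -x + sin(x)   ⇒   f'(x) = cos(x) - 1
  g(x) = sin(x)^2   ⇒   g'(x) = 2·sin(x)·cos(x)
  lim(x→0) f'(x)/g'(x) = lim(x→0) (cos(x) - 1)/(2·sin(x)·cos(x))
  = 0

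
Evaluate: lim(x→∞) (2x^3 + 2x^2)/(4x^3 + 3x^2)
This is an ∞/∞ indeterminate form.

Apply L'Hôpital's rule: differentiate numerator and denominator separately.
  f(x) = 2·x^3 + 2·x^2   ⇒   f'(x) = 6·x^2 + 4·x
  g(x) = 4·x^3 + 3·x^2   ⇒   g'(x) = 12·x^2 + 6·x
  lim(x→∞) f'(x)/g'(x) = lim(x→∞) (6·x^2 + 4·x)/(12·x^2 + 6·x)
  = 1/2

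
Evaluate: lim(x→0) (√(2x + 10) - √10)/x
This is a standard limit.

Factor or rationalize the expression:
  lim(x→0) (√(2x + 10) - √10)/x = sqrt(10)/10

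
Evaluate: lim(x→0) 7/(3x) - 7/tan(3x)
This is an ∞-∞ indeterminate form.

Combine fractions or rationalize to convert ∞-∞ to 0/0 form:
  lim(x→0) 7/(3x) - 7/tan(3x) = 0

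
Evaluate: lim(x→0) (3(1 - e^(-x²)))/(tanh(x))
This is a 0/0 indeterminate form.

Apply L'Hôpital's rule: differentiate numerator and denominator separately.
  f(x) = 3 - 3·e^(-x^2)   ⇒   f'(x) = 6·x·e^(-x^2)
  g(x) = tanh(x)   ⇒   g'(x) = 1 - tanh(x)^2
  lim(x→0) f'(x)/g'(x) = lim(x→0) (6·x·e^(-x^2))/(1 - tanh(x)^2)
  = 0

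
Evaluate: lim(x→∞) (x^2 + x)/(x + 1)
This is an ∞/∞ indeterminate form.

Apply L'Hôpital's rule: differentiate numerator and denominator separately.
  f(x) = x^2 + x   ⇒   f'(x) = 2·x + 1
  g(x) = x + 1   ⇒   g'(x) = 1
  lim(x→∞) f'(x)/g'(x) = lim(x→∞) (2·x + 1)/(1)
  = ∞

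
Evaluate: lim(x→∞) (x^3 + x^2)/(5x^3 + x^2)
This is an ∞/∞ indeterminate form.

Apply L'Hôpital's rule: differentiate numerator and denominator separately.
  f(x) = x^3 + x^2   ⇒   f'(x) = 3·x^2 + 2·x
  g(x) = 5·x^3 + x^2   ⇒   g'(x) = 15·x^2 + 2·x
  lim(x→∞) f'(x)/g'(x) = lim(x→∞) (3·x^2 + 2·x)/(15·x^2 + 2·x)
  = 1/5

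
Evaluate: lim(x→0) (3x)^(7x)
This is an exponential indeterminate form.

For exponential indeterminate forms, take the natural log:
  Let L = lim(x→0) (3x)^(7x)
  Then ln(L) = lim(x→0) [exponent × ln(base)]
  Evaluate using L'Hôpital or standard limits, then exponentiate.
  L = 1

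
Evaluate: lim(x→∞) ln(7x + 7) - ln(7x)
This is an ∞-∞ indeterminate form.

Combine fractions or rationalize to convert ∞-∞ to 0/0 form:
  lim(x→∞) ln(7x + 7) - ln(7x) = 0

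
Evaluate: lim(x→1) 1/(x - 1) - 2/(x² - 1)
This is an ∞-∞ indeterminate form.

Combine fractions or rationalize to convert ∞-∞ to 0/0 form:
  lim(x→1) 1/(x - 1) - 2/(x² - 1) = 1/2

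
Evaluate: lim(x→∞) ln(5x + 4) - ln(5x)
This is an ∞-∞ indeterminate form.

Combine fractions or rationalize to convert ∞-∞ to 0/0 form:
  lim(x→∞) ln(5x + 4) - ln(5x) = 0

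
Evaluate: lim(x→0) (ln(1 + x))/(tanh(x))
This is a 0/0 indeterminate form.

Apply L'Hôpital's rule: differentiate numerator and denominator separately.
  f(x) = ln(x + 1)   ⇒   f'(x) = 1/(x + 1)
  g(x) = tanh(x)   ⇒   g'(x) = 1 - tanh(x)^2
  lim(x→0) f'(x)/g'(x) = lim(x→0) (1/(x + 1))/(1 - tanh(x)^2)
  = 1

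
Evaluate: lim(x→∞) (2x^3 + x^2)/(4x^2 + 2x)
This is an ∞/∞ indeterminate form.

Apply L'Hôpital's rule: differentiate numerator and denominator separately.
  f(x) = 2·x^3 + x^2   ⇒   f'(x) = 6·x^2 + 2·x
  g(x) = 4·x^2 + 2·x   ⇒   g'(x) = 8·x + 2
  lim(x→∞) f'(x)/g'(x) = lim(x→∞) (6·x^2 + 2·x)/(8·x + 2)
  = ∞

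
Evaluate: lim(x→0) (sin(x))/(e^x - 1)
This is a 0/0 indeterminate form.

Apply L'Hôpital's rule: differentiate numerator and denominator separately.
  f(x) = sin(x)   ⇒   f'(x) = cos(x)
  g(x) = e^(x) - 1   ⇒   g'(x) = e^(x)
  lim(x→0) f'(x)/g'(x) = lim(x→0) (cos(x))/(e^(x))
  = 1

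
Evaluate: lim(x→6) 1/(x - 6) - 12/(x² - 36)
This is an ∞-∞ indeterminate form.

Combine fractions or rationalize to convert ∞-∞ to 0/0 form:
  lim(x→6) 1/(x - 6) - 12/(x² - 36) = 1/12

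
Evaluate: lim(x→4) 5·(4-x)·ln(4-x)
This is a 0·∞ indeterminate form.

Rewrite 0·∞ as a quotient (0/0 or ∞/∞ form), then apply L'Hôpital's rule:
  lim(x→4) 5·(4-x)·ln(4-x) = 0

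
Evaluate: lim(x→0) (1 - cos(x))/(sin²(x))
This is a 0/0 indeterminate form.

Apply L'Hôpital's rule: differentiate numerator and denominator separately.
  f(x) = 1 - cos(x)   ⇒   f'(x) = sin(x)
  g(x) = sin(x)^2   ⇒   g'(x) = 2·sin(x)·cos(x)
  lim(x→0) f'(x)/g'(x) = lim(x→0) (sin(x))/(2·sin(x)·cos(x))
  = 1/2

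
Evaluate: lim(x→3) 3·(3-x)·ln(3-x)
This is a 0·∞ indeterminate form.

Rewrite 0·∞ as a quotient (0/0 or ∞/∞ form), then apply L'Hôpital's rule:
  lim(x→3) 3·(3-x)·ln(3-x) = 0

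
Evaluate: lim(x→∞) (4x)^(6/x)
This is an exponential indeterminate form.

For exponential indeterminate forms, take the natural log:
  Let L = lim(x→∞) (4x)^(6/x)
  Then ln(L) = lim(x→∞) [exponent × ln(base)]
  Evaluate using L'Hôpital or standard limits, then exponentiate.
  L = 1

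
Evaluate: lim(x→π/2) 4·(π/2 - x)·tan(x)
This is a 0·∞ indeterminate form.

Rewrite 0·∞ as a quotient (0/0 or ∞/∞ form), then apply L'Hôpital's rule:
  lim(x→π/2) 4·(π/2 - x)·tan(x) = 4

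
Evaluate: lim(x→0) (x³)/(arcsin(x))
This is a 0/0 indeterminate form.

Apply L'Hôpital's rule: differentiate numerator and denominator separately.
  f(x) = x^3   ⇒   f'(x) = 3·x^2
  g(x) = asin(x)   ⇒   g'(x) = 1/sqrt(1 - x^2)
  lim(x→0) f'(x)/g'(x) = lim(x→0) (3·x^2)/(1/sqrt(1 - x^2))
  = 0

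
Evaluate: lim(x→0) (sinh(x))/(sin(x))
This is a 0/0 indeterminate form.

Apply L'Hôpital's rule: differentiate numerator and denominator separately.
  f(x) = sinh(x)   ⇒   f'(x) = cosh(x)
  g(x) = sin(x)   ⇒   g'(x) = cos(x)
  lim(x→0) f'(x)/g'(x) = lim(x→0) (cosh(x))/(cos(x))
  = 1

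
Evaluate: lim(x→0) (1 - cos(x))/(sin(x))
This is a 0/0 indeterminate form.

Apply L'Hôpital's rule: differentiate numerator and denominator separately.
  f(x) = 1 - cos(x)   ⇒   f'(x) = sin(x)
  g(x) = sin(x)   ⇒   g'(x) = cos(x)
  lim(x→0) f'(x)/g'(x) = lim(x→0) (sin(x))/(cos(x))
  = 0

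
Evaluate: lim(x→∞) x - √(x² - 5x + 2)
This is an ∞-∞ indeterminate form.

Combine fractions or rationalize to convert ∞-∞ to 0/0 form:
  lim(x→∞) x - √(x² - 5x + 2) = 5/2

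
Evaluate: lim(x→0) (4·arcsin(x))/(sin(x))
This is a 0/0 indeterminate form.

Apply L'Hôpital's rule: differentiate numerator and denominator separately.
  f(x) = 4·asin(x)   ⇒   f'(x) = 4/sqrt(1 - x^2)
  g(x) = sin(x)   ⇒   g'(x) = cos(x)
  lim(x→0) f'(x)/g'(x) = lim(x→0) (4/sqrt(1 - x^2))/(cos(x))
  = 4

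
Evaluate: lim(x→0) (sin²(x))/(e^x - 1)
This is a 0/0 indeterminate form.

Apply L'Hôpital's rule: differentiate numerator and denominator separately.
  f(x) = sin(x)^2   ⇒   f'(x) = 2·sin(x)·cos(x)
  g(x) = e^(x) - 1   ⇒   g'(x) = e^(x)
  lim(x→0) f'(x)/g'(x) = lim(x→0) (2·sin(x)·cos(x))/(e^(x))
  = 0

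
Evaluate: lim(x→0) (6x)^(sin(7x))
This is an exponential indeterminate form.

For exponential indeterminate forms, take the natural log:
  Let L = lim(x→0) (6x)^(sin(7x))
  Then ln(L) = lim(x→0) [exponent × ln(base)]
  Evaluate using L'Hôpital or standard limits, then exponentiate.
  L = 1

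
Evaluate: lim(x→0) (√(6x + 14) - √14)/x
This is a standard limit.

Factor or rationalize the expression:
  lim(x→0) (√(6x + 14) - √14)/x = 3·sqrt(14)/14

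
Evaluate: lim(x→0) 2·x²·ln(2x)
This is a 0·∞ indeterminate form.

Rewrite 0·∞ as a quotient (0/0 or ∞/∞ form), then apply L'Hôpital's rule:
  lim(x→0) 2·x²·ln(2x) = 0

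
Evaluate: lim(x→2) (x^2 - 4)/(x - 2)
This is a standard limit.

Factor or rationalize the expression:
  lim(x→2) (x^2 - 4)/(x - 2) = 4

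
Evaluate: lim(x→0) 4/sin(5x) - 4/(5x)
This is an ∞-∞ indeterminate form.

Combine fractions or rationalize to convert ∞-∞ to 0/0 form:
  lim(x→0) 4/sin(5x) - 4/(5x) = 0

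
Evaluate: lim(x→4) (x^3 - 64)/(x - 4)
This is a standard limit.

Factor or rationalize the expression:
  lim(x→4) (x^3 - 64)/(x - 4) = 48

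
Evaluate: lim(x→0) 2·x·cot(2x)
This is a 0·∞ indeterminate form.

Rewrite 0·∞ as a quotient (0/0 or ∞/∞ form), then apply L'Hôpital's rule:
  lim(x→0) 2·x·cot(2x) = 1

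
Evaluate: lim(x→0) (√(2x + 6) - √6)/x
This is a standard limit.

Factor or rationalize the expression:
  lim(x→0) (√(2x + 6) - √6)/x = sqrt(6)/6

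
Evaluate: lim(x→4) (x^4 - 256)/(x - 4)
This is a standard limit.

Factor or rationalize the expression:
  lim(x→4) (x^4 - 256)/(x - 4) = 256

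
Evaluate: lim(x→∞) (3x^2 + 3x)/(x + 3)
This is an ∞/∞ indeterminate form.

Apply L'Hôpital's rule: differentiate numerator and denominator separately.
  f(x) = 3·x^2 + 3·x   ⇒   f'(x) = 6·x + 3
  g(x) = x + 3   ⇒   g'(x) = 1
  lim(x→∞) f'(x)/g'(x) = lim(x→∞) (6·x + 3)/(1)
  = ∞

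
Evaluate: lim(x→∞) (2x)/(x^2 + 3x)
This is an ∞/∞ indeterminate form.

Apply L'Hôpital's rule: differentiate numerator and denominator separately.
  f(x) = 2·x   ⇒   f'(x) = 2
  g(x) = x^2 + 3·x   ⇒   g'(x) = 2·x + 3
  lim(x→∞) f'(x)/g'(x) = lim(x→∞) (2)/(2·x + 3)
  = 0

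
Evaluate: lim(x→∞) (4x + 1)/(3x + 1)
This is an ∞/∞ indeterminate form.

Apply L'Hôpital's rule: differentiate numerator and denominator separately.
  f(x) = 4·x + 1   ⇒   f'(x) = 4
  g(x) = 3·x + 1   ⇒   g'(x) = 3
  lim(x→∞) f'(x)/g'(x) = lim(x→∞) (4)/(3)
  = 4/3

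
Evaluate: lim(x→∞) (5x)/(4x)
This is an ∞/∞ indeterminate form.

Apply L'Hôpital's rule: differentiate numerator and denominator separately.
  f(x) = 5·x   ⇒   f'(x) = 5
  g(x) = 4·x   ⇒   g'(x) = 4
  lim(x→∞) f'(x)/g'(x) = lim(x→∞) (5)/(4)
  = 5/4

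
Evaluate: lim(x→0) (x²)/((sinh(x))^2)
This is a 0/0 indeterminate form.

Apply L'Hôpital's rule: differentiate numerator and denominator separately.
  f(x) = x^2   ⇒   f'(x) = 2·x
  g(x) = sinh(x)^2   ⇒   g'(x) = 2·sinh(x)·cosh(x)
  lim(x→0) f'(x)/g'(x) = lim(x→0) (2·x)/(2·sinh(x)·cosh(x))
  = 1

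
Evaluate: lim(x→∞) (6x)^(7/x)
This is an exponential indeterminate form.

For exponential indeterminate forms, take the natural log:
  Let L = lim(x→∞) (6x)^(7/x)
  Then ln(L) = lim(x→∞) [exponent × ln(base)]
  Evaluate using L'Hôpital or standard limits, then exponentiate.
  L = 1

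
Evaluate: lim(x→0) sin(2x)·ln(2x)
This is a 0·∞ indeterminate form.

Rewrite 0·∞ as a quotient (0/0 or ∞/∞ form), then apply L'Hôpital's rule:
  lim(x→0) sin(2x)·ln(2x) = 0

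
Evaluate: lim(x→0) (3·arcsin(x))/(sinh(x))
This is a 0/0 indeterminate form.

Apply L'Hôpital's rule: differentiate numerator and denominator separately.
  f(x) = 3·asin(x)   ⇒   f'(x) = 3/sqrt(1 - x^2)
  g(x) = sinh(x)   ⇒   g'(x) = cosh(x)
  lim(x→0) f'(x)/g'(x) = lim(x→0) (3/sqrt(1 - x^2))/(cosh(x))
  = 3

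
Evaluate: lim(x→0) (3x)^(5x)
This is an exponential indeterminate form.

For exponential indeterminate forms, take the natural log:
  Let L = lim(x→0) (3x)^(5x)
  Then ln(L) = lim(x→0) [exponent × ln(base)]
  Evaluate using L'Hôpital or standard limits, then exponentiate.
  L = 1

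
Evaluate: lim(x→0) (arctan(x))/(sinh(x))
This is a 0/0 indeterminate form.

Apply L'Hôpital's rule: differentiate numerator and denominator separately.
  f(x) = atan(x)   ⇒   f'(x) = 1/(x^2 + 1)
  g(x) = sinh(x)   ⇒   g'(x) = cosh(x)
  lim(x→0) f'(x)/g'(x) = lim(x→0) (1/(x^2 + 1))/(cosh(x))
  = 1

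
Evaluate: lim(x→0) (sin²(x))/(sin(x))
This is a 0/0 indeterminate form.

Apply L'Hôpital's rule: differentiate numerator and denominator separately.
  f(x) = sin(x)^2   ⇒   f'(x) = 2·sin(x)·cos(x)
  g(x) = sin(x)   ⇒   g'(x) = cos(x)
  lim(x→0) f'(x)/g'(x) = lim(x→0) (2·sin(x)·cos(x))/(cos(x))
  = 0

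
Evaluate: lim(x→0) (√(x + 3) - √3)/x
This is a standard limit.

Factor or rationalize the expression:
  lim(x→0) (√(x + 3) - √3)/x = sqrt(3)/6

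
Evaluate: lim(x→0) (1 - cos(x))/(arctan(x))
This is a 0/0 indeterminate form.

Apply L'Hôpital's rule: differentiate numerator and denominator separately.
  f(x) = 1 - cos(x)   ⇒   f'(x) = sin(x)
  g(x) = atan(x)   ⇒   g'(x) = 1/(x^2 + 1)
  lim(x→0) f'(x)/g'(x) = lim(x→0) (sin(x))/(1/(x^2 + 1))
  = 0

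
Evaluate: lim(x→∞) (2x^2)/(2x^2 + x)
This is an ∞/∞ indeterminate form.

Apply L'Hôpital's rule: differentiate numerator and denominator separately.
  f(x) = 2·x^2   ⇒   f'(x) = 4·x
  g(x) = 2·x^2 + x   ⇒   g'(x) = 4·x + 1
  lim(x→∞) f'(x)/g'(x) = lim(x→∞) (4·x)/(4·x + 1)
  = 1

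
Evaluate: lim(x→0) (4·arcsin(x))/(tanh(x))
This is a 0/0 indeterminate form.

Apply L'Hôpital's rule: differentiate numerator and denominator separately.
  f(x) = 4·asin(x)   ⇒   f'(x) = 4/sqrt(1 - x^2)
  g(x) = tanh(x)   ⇒   g'(x) = 1 - tanh(x)^2
  lim(x→0) f'(x)/g'(x) = lim(x→0) (4/sqrt(1 - x^2))/(1 - tanh(x)^2)
  = 4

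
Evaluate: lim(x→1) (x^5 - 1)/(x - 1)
This is a standard limit.

Factor or rationalize the expression:
  lim(x→1) (x^5 - 1)/(x - 1) = 5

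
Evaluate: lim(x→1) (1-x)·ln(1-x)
This is a 0·∞ indeterminate form.

Rewrite 0·∞ as a quotient (0/0 or ∞/∞ form), then apply L'Hôpital's rule:
  lim(x→1) (1-x)·ln(1-x) = 0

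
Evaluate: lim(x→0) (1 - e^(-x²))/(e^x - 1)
This is a 0/0 indeterminate form.

Apply L'Hôpital's rule: differentiate numerator and denominator separately.
  f(x) = 1 - e^(-x^2)   ⇒   f'(x) = 2·x·e^(-x^2)
  g(x) = e^(x) - 1   ⇒   g'(x) = e^(x)
  lim(x→0) f'(x)/g'(x) = lim(x→0) (2·x·e^(-x^2))/(e^(x))
  = 0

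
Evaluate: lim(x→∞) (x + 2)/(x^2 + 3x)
This is an ∞/∞ indeterminate form.

Apply L'Hôpital's rule: differentiate numerator and denominator separately.
  f(x) = x + 2   ⇒   f'(x) = 1
  g(x) = x^2 + 3·x   ⇒   g'(x) = 2·x + 3
  lim(x→∞) f'(x)/g'(x) = lim(x→∞) (1)/(2·x + 3)
  = 0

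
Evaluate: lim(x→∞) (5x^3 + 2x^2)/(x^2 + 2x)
This is an ∞/∞ indeterminate form.

Apply L'Hôpital's rule: differentiate numerator and denominator separately.
  f(x) = 5·x^3 + 2·x^2   ⇒   f'(x) = 15·x^2 + 4·x
  g(x) = x^2 + 2·x   ⇒   g'(x) = 2·x + 2
  lim(x→∞) f'(x)/g'(x) = lim(x→∞) (15·x^2 + 4·x)/(2·x + 2)
  = ∞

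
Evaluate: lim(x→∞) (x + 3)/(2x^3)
This is an ∞/∞ indeterminate form.

Apply L'Hôpital's rule: differentiate numerator and denominator separately.
  f(x) = x + 3   ⇒   f'(x) = 1
  g(x) = 2·x^3   ⇒   g'(x) = 6·x^2
  lim(x→∞) f'(x)/g'(x) = lim(x→∞) (1)/(6·x^2)
  = 0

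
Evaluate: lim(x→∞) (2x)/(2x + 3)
This is an ∞/∞ indeterminate form.

Apply L'Hôpital's rule: differentiate numerator and denominator separately.
  f(x) = 2·x   ⇒   f'(x) = 2
  g(x) = 2·x + 3   ⇒   g'(x) = 2
  lim(x→∞) f'(x)/g'(x) = lim(x→∞) (2)/(2)
  = 1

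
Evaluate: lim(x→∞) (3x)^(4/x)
This is an exponential indeterminate form.

For exponential indeterminate forms, take the natural log:
  Let L = lim(x→∞) (3x)^(4/x)
  Then ln(L) = lim(x→∞) [exponent × ln(base)]
  Evaluate using L'Hôpital or standard limits, then exponentiate.
  L = 1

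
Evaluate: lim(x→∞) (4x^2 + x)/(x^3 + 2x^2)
This is an ∞/∞ indeterminate form.

Apply L'Hôpital's rule: differentiate numerator and denominator separately.
  f(x) = 4·x^2 + x   ⇒   f'(x) = 8·x + 1
  g(x) = x^3 + 2·x^2   ⇒   g'(x) = 3·x^2 + 4·x
  lim(x→∞) f'(x)/g'(x) = lim(x→∞) (8·x + 1)/(3·x^2 + 4·x)
  = 0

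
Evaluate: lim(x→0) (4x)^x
This is an exponential indeterminate form.

For exponential indeterminate forms, take the natural log:
  Let L = lim(x→0) (4x)^x
  Then ln(L) = lim(x→0) [exponent × ln(base)]
  Evaluate using L'Hôpital or standard limits, then exponentiate.
  L = 1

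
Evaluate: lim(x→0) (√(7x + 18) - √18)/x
This is a standard limit.

Factor or rationalize the expression:
  lim(x→0) (√(7x + 18) - √18)/x = 7·sqrt(2)/12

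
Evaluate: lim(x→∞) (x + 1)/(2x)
This is an ∞/∞ indeterminate form.

Apply L'Hôpital's rule: differentiate numerator and denominator separately.
  f(x) = x + 1   ⇒   f'(x) = 1
  g(x) = 2·x   ⇒   g'(x) = 2
  lim(x→∞) f'(x)/g'(x) = lim(x→∞) (1)/(2)
  = 1/2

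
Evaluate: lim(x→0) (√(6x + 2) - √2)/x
This is a standard limit.

Factor or rationalize the expression:
  lim(x→0) (√(6x + 2) - √2)/x = 3·sqrt(2)/2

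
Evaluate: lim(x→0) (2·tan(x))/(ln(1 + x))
This is a 0/0 indeterminate form.

Apply L'Hôpital's rule: differentiate numerator and denominator separately.
  f(x) = 2·tan(x)   ⇒   f'(x) = 2·tan(x)^2 + 2
  g(x) = ln(x + 1)   ⇒   g'(x) = 1/(x + 1)
  lim(x→0) f'(x)/g'(x) = lim(x→0) (2·tan(x)^2 + 2)/(1/(x + 1))
  = 2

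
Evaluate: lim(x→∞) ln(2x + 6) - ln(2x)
This is an ∞-∞ indeterminate form.

Combine fractions or rationalize to convert ∞-∞ to 0/0 form:
  lim(x→∞) ln(2x + 6) - ln(2x) = 0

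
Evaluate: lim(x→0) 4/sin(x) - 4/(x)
This is an ∞-∞ indeterminate form.

Combine fractions or rationalize to convert ∞-∞ to 0/0 form:
  lim(x→0) 4/sin(x) - 4/(x) = 0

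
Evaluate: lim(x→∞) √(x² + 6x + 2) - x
This is an ∞-∞ indeterminate form.

Combine fractions or rationalize to convert ∞-∞ to 0/0 form:
  lim(x→∞) √(x² + 6x + 2) - x = 3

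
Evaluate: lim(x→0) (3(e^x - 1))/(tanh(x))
This is a 0/0 indeterminate form.

Apply L'Hôpital's rule: differentiate numerator and denominator separately.
  f(x) = 3·e^(x) - 3   ⇒   f'(x) = 3·e^(x)
  g(x) = tanh(x)   ⇒   g'(x) = 1 - tanh(x)^2
  lim(x→0) f'(x)/g'(x) = lim(x→0) (3·e^(x))/(1 - tanh(x)^2)
  = 3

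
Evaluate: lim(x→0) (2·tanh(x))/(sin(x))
This is a 0/0 indeterminate form.

Apply L'Hôpital's rule: differentiate numerator and denominator separately.
  f(x) = 2·tanh(x)   ⇒   f'(x) = 2 - 2·tanh(x)^2
  g(x) = sin(x)   ⇒   g'(x) = cos(x)
  lim(x→0) f'(x)/g'(x) = lim(x→0) (2 - 2·tanh(x)^2)/(cos(x))
  = 2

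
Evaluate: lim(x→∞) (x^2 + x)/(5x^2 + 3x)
This is an ∞/∞ indeterminate form.

Apply L'Hôpital's rule: differentiate numerator and denominator separately.
  f(x) = x^2 + x   ⇒   f'(x) = 2·x + 1
  g(x) = 5·x^2 + 3·x   ⇒   g'(x) = 10·x + 3
  lim(x→∞) f'(x)/g'(x) = lim(x→∞) (2·x + 1)/(10·x + 3)
  = 1/5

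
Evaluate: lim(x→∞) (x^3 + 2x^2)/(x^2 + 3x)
This is an ∞/∞ indeterminate form.

Apply L'Hôpital's rule: differentiate numerator and denominator separately.
  f(x) = x^3 + 2·x^2   ⇒   f'(x) = 3·x^2 + 4·x
  g(x) = x^2 + 3·x   ⇒   g'(x) = 2·x + 3
  lim(x→∞) f'(x)/g'(x) = lim(x→∞) (3·x^2 + 4·x)/(2·x + 3)
  = ∞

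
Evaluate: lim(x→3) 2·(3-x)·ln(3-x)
This is a 0·∞ indeterminate form.

Rewrite 0·∞ as a quotient (0/0 or ∞/∞ form), then apply L'Hôpital's rule:
  lim(x→3) 2·(3-x)·ln(3-x) = 0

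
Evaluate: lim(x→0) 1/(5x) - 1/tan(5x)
This is an ∞-∞ indeterminate form.

Combine fractions or rationalize to convert ∞-∞ to 0/0 form:
  lim(x→0) 1/(5x) - 1/tan(5x) = 0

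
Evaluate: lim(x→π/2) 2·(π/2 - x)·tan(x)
This is a 0·∞ indeterminate form.

Rewrite 0·∞ as a quotient (0/0 or ∞/∞ form), then apply L'Hôpital's rule:
  lim(x→π/2) 2·(π/2 - x)·tan(x) = 2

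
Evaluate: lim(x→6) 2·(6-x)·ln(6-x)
This is a 0·∞ indeterminate form.

Rewrite 0·∞ as a quotient (0/0 or ∞/∞ form), then apply L'Hôpital's rule:
  lim(x→6) 2·(6-x)·ln(6-x) = 0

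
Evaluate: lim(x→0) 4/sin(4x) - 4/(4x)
This is an ∞-∞ indeterminate form.

Combine fractions or rationalize to convert ∞-∞ to 0/0 form:
  lim(x→0) 4/sin(4x) - 4/(4x) = 0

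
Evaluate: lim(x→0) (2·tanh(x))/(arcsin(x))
This is a 0/0 indeterminate form.

Apply L'Hôpital's rule: differentiate numerator and denominator separately.
  f(x) = 2·tanh(x)   ⇒   f'(x) = 2 - 2·tanh(x)^2
  g(x) = asin(x)   ⇒   g'(x) = 1/sqrt(1 - x^2)
  lim(x→0) f'(x)/g'(x) = lim(x→0) (2 - 2·tanh(x)^2)/(1/sqrt(1 - x^2))
  = 2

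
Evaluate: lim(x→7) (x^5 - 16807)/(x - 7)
This is a standard limit.

Factor or rationalize the expression:
  lim(x→7) (x^5 - 16807)/(x - 7) = 12005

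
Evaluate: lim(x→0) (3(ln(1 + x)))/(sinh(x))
This is a 0/0 indeterminate form.

Apply L'Hôpital's rule: differentiate numerator and denominator separately.
  f(x) = 3·ln(x + 1)   ⇒   f'(x) = 3/(x + 1)
  g(x) = sinh(x)   ⇒   g'(x) = cosh(x)
  lim(x→0) f'(x)/g'(x) = lim(x→0) (3/(x + 1))/(cosh(x))
  = 3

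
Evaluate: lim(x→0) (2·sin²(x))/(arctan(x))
This is a 0/0 indeterminate form.

Apply L'Hôpital's rule: differentiate numerator and denominator separately.
  f(x) = 2·sin(x)^2   ⇒   f'(x) = 4·sin(x)·cos(x)
  g(x) = atan(x)   ⇒   g'(x) = 1/(x^2 + 1)
  lim(x→0) f'(x)/g'(x) = lim(x→0) (4·sin(x)·cos(x))/(1/(x^2 + 1))
  = 0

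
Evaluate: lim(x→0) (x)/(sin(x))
This is a 0/0 indeterminate form.

Apply L'Hôpital's rule: differentiate numerator and denominator separately.
  f(x) = x   ⇒   f'(x) = 1
  g(x) = sin(x)   ⇒   g'(x) = cos(x)
  lim(x→0) f'(x)/g'(x) = lim(x→0) (1)/(cos(x))
  = 1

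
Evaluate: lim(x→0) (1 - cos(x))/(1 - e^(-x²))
This is a 0/0 indeterminate form.

Apply L'Hôpital's rule: differentiate numerator and denominator separately.
  f(x) = 1 - cos(x)   ⇒   f'(x) = sin(x)
  g(x) = 1 - e^(-x^2)   ⇒   g'(x) = 2·x·e^(-x^2)
  lim(x→0) f'(x)/g'(x) = lim(x→0) (sin(x))/(2·x·e^(-x^2))
  = 1/2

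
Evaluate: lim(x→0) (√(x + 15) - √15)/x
This is a standard limit.

Factor or rationalize the expression:
  lim(x→0) (√(x + 15) - √15)/x = sqrt(15)/30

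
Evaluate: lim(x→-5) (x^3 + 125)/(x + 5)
This is a standard limit.

Factor or rationalize the expression:
  lim(x→-5) (x^3 + 125)/(x + 5) = 75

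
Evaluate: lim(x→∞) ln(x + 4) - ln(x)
This is an ∞-∞ indeterminate form.

Combine fractions or rationalize to convert ∞-∞ to 0/0 form:
  lim(x→∞) ln(x + 4) - ln(x) = 0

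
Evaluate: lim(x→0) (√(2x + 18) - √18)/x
This is a standard limit.

Factor or rationalize the expression:
  lim(x→0) (√(2x + 18) - √18)/x = sqrt(2)/6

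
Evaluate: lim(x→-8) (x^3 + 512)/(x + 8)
This is a standard limit.

Factor or rationalize the expression:
  lim(x→-8) (x^3 + 512)/(x + 8) = 192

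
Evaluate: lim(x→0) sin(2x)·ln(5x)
This is a 0·∞ indeterminate form.

Rewrite 0·∞ as a quotient (0/0 or ∞/∞ form), then apply L'Hôpital's rule:
  lim(x→0) sin(2x)·ln(5x) = 0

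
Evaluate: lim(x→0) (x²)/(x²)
This is a 0/0 indeterminate form.

Apply L'Hôpital's rule: differentiate numerator and denominator separately.
  f(x) = x^2   ⇒   f'(x) = 2·x
  g(x) = x^2   ⇒   g'(x) = 2·x
  lim(x→0) f'(x)/g'(x) = lim(x→0) (2·x)/(2·x)
  = 1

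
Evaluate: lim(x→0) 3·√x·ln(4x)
This is a 0·∞ indeterminate form.

Rewrite 0·∞ as a quotient (0/0 or ∞/∞ form), then apply L'Hôpital's rule:
  lim(x→0) 3·√x·ln(4x) = 0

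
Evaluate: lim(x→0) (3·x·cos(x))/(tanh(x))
This is a 0/0 indeterminate form.

Apply L'Hôpital's rule: differentiate numerator and denominator separately.
  f(x) = 3·x·cos(x)   ⇒   f'(x) = -3·x·sin(x) + 3·cos(x)
  g(x) = tanh(x)   ⇒   g'(x) = 1 - tanh(x)^2
  lim(x→0) f'(x)/g'(x) = lim(x→0) (-3·x·sin(x) + 3·cos(x))/(1 - tanh(x)^2)
  = 3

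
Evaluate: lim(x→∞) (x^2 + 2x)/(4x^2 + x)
This is an ∞/∞ indeterminate form.

Apply L'Hôpital's rule: differentiate numerator and denominator separately.
  f(x) = x^2 + 2·x   ⇒   f'(x) = 2·x + 2
  g(x) = 4·x^2 + x   ⇒   g'(x) = 8·x + 1
  lim(x→∞) f'(x)/g'(x) = lim(x→∞) (2·x + 2)/(8·x + 1)
  = 1/4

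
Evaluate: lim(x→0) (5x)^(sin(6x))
This is an exponential indeterminate form.

For exponential indeterminate forms, take the natural log:
  Let L = lim(x→0) (5x)^(sin(6x))
  Then ln(L) = lim(x→0) [exponent × ln(base)]
  Evaluate using L'Hôpital or standard limits, then exponentiate.
  L = 1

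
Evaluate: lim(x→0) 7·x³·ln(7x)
This is a 0·∞ indeterminate form.

Rewrite 0·∞ as a quotient (0/0 or ∞/∞ form), then apply L'Hôpital's rule:
  lim(x→0) 7·x³·ln(7x) = 0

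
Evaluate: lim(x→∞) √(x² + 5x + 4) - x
This is an ∞-∞ indeterminate form.

Combine fractions or rationalize to convert ∞-∞ to 0/0 form:
  lim(x→∞) √(x² + 5x + 4) - x = 5/2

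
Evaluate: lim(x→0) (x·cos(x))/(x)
This is a 0/0 indeterminate form.

Apply L'Hôpital's rule: differentiate numerator and denominator separately.
  f(x) = x·cos(x)   ⇒   f'(x) = -x·sin(x) + cos(x)
  g(x) = x   ⇒   g'(x) = 1
  lim(x→0) f'(x)/g'(x) = lim(x→0) (-x·sin(x) + cos(x))/(1)
  = 1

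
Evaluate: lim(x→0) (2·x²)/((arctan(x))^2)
This is a 0/0 indeterminate form.

Apply L'Hôpital's rule: differentiate numerator and denominator separately.
  f(x) = 2·x^2   ⇒   f'(x) = 4·x
  g(x) = atan(x)^2   ⇒   g'(x) = 2·atan(x)/(x^2 + 1)
  lim(x→0) f'(x)/g'(x) = lim(x→0) (4·x)/(2·atan(x)/(x^2 + 1))
  = 2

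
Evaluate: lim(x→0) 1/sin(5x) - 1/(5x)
This is an ∞-∞ indeterminate form.

Combine fractions or rationalize to convert ∞-∞ to 0/0 form:
  lim(x→0) 1/sin(5x) - 1/(5x) = 0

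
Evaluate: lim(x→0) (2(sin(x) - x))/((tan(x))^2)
This is a 0/0 indeterminate form.

Apply L'Hôpital's rule: differentiate numerator and denominator separately.
  f(x) = -2·x + 2·sin(x)   ⇒   f'(x) = 2·cos(x) - 2
  g(x) = tan(x)^2   ⇒   g'(x) = (2·tan(x)^2 + 2)·tan(x)
  lim(x→0) f'(x)/g'(x) = lim(x→0) (2·cos(x) - 2)/((2·tan(x)^2 + 2)·tan(x))
  = 0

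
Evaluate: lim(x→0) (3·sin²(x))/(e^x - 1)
This is a 0/0 indeterminate form.

Apply L'Hôpital's rule: differentiate numerator and denominator separately.
  f(x) = 3·sin(x)^2   ⇒   f'(x) = 6·sin(x)·cos(x)
  g(x) = e^(x) - 1   ⇒   g'(x) = e^(x)
  lim(x→0) f'(x)/g'(x) = lim(x→0) (6·sin(x)·cos(x))/(e^(x))
  = 0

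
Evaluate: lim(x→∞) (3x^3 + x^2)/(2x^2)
This is an ∞/∞ indeterminate form.

Apply L'Hôpital's rule: differentiate numerator and denominator separately.
  f(x) = 3·x^3 + x^2   ⇒   f'(x) = 9·x^2 + 2·x
  g(x) = 2·x^2   ⇒   g'(x) = 4·x
  lim(x→∞) f'(x)/g'(x) = lim(x→∞) (9·x^2 + 2·x)/(4·x)
  = ∞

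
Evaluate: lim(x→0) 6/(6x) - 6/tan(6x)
This is an ∞-∞ indeterminate form.

Combine fractions or rationalize to convert ∞-∞ to 0/0 form:
  lim(x→0) 6/(6x) - 6/tan(6x) = 0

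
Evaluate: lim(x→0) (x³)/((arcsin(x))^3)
This is a 0/0 indeterminate form.

Apply L'Hôpital's rule: differentiate numerator and denominator separately.
  f(x) = x^3   ⇒   f'(x) = 3·x^2
  g(x) = asin(x)^3   ⇒   g'(x) = 3·asin(x)^2/sqrt(1 - x^2)
  lim(x→0) f'(x)/g'(x) = lim(x→0) (3·x^2)/(3·asin(x)^2/sqrt(1 - x^2))
  = 1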